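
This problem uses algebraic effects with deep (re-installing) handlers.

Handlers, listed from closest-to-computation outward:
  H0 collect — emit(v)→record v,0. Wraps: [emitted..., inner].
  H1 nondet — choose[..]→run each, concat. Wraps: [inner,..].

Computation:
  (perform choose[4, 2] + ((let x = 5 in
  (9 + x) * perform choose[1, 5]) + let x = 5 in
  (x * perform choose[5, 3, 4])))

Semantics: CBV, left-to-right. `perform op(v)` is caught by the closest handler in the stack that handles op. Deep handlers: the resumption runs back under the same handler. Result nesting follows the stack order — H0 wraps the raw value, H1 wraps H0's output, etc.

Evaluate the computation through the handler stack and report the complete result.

Answer: [[43], [33], [38], [99], [89], [94], [41], [31], [36], [97], [87], [92]]

Evaluation trace:
choose[4, 2] @ H1
  branch[0] choose=4:
    choose[1, 5] @ H1
      branch[0] choose=1:
        choose[5, 3, 4] @ H1
          branch[0] choose=5:
            H0 returns [43]
            H1 returns [[43]]
          branch[1] choose=3:
            H0 returns [33]
            H1 returns [[33]]
          branch[2] choose=4:
            H0 returns [38]
            H1 returns [[38]]
      branch[1] choose=5:
        choose[5, 3, 4] @ H1
          branch[0] choose=5:
            H0 returns [99]
            H1 returns [[99]]
          branch[1] choose=3:
            H0 returns [89]
            H1 returns [[89]]
          branch[2] choose=4:
            H0 returns [94]
            H1 returns [[94]]
  branch[1] choose=2:
    choose[1, 5] @ H1
      branch[0] choose=1:
        choose[5, 3, 4] @ H1
          branch[0] choose=5:
            H0 returns [41]
            H1 returns [[41]]
          branch[1] choose=3:
            H0 returns [31]
            H1 returns [[31]]
          branch[2] choose=4:
            H0 returns [36]
            H1 returns [[36]]
      branch[1] choose=5:
        choose[5, 3, 4] @ H1
          branch[0] choose=5:
            H0 returns [97]
            H1 returns [[97]]
          branch[1] choose=3:
            H0 returns [87]
            H1 returns [[87]]
          branch[2] choose=4:
            H0 returns [92]
            H1 returns [[92]]
= [[43], [33], [38], [99], [89], [94], [41], [31], [36], [97], [87], [92]]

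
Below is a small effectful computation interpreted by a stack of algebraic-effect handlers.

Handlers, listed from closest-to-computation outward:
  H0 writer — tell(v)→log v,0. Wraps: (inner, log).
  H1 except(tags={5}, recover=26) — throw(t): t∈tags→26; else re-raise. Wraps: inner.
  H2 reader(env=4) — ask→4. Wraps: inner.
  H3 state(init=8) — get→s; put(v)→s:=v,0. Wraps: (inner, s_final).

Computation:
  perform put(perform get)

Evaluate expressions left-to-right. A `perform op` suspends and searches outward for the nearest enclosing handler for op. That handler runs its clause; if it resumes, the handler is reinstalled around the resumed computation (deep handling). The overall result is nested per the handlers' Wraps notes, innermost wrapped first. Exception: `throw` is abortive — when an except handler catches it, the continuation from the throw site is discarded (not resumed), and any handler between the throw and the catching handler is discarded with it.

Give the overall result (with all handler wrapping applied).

Answer: ((0, ()), 8)

Step-by-step:
get @ H3 ⇒ 8
put(8) @ H3 ⇒ s:=8
H0 returns (0, ())
H1 returns (0, ())
H2 returns (0, ())
H3 returns ((0, ()), 8)
= ((0, ()), 8)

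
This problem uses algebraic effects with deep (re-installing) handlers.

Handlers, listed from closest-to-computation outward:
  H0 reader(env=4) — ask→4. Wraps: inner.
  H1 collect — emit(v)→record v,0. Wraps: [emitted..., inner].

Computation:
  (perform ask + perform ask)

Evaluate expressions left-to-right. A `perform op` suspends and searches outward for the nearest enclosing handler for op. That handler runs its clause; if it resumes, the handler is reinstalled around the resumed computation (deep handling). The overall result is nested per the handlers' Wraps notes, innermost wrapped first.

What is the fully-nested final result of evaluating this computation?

Answer: [8]

Evaluation trace:
ask @ H0 ⇒ 4
ask @ H0 ⇒ 4
H0 returns 8
H1 returns [8]
= [8]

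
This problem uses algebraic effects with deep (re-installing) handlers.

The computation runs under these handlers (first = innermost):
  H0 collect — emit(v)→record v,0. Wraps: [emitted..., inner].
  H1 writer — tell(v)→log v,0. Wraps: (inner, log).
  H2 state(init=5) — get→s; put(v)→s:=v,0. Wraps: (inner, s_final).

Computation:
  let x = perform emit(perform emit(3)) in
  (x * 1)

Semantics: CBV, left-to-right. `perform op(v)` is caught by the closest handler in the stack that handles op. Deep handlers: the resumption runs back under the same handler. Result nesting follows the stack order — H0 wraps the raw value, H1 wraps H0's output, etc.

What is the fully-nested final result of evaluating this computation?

Step-by-step:
emit(3) @ H0 ⇒ out+=3
emit(0) @ H0 ⇒ out+=0
H0 returns [3, 0, 0]
H1 returns ([3, 0, 0], ())
H2 returns (([3, 0, 0], ()), 5)
= (([3, 0, 0], ()), 5)

Answer: (([3, 0, 0], ()), 5)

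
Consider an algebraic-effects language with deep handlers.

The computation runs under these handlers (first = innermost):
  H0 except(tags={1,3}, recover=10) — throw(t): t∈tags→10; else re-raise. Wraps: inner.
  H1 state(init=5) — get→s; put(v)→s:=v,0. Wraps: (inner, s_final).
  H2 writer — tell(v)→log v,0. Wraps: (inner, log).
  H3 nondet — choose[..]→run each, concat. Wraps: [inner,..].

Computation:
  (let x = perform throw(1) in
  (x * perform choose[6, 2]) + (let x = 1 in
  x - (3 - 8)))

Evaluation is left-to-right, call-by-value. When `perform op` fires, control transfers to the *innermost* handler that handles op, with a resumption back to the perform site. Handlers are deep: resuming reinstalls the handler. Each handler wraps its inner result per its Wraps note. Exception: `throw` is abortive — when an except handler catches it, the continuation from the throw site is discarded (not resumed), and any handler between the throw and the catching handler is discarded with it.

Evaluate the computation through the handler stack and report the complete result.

Answer: [((10, 5), ())]

Evaluation trace:
throw(1) @ H0 caught ⇒ 10
H1 returns (10, 5)
H2 returns ((10, 5), ())
H3 returns [((10, 5), ())]
= [((10, 5), ())]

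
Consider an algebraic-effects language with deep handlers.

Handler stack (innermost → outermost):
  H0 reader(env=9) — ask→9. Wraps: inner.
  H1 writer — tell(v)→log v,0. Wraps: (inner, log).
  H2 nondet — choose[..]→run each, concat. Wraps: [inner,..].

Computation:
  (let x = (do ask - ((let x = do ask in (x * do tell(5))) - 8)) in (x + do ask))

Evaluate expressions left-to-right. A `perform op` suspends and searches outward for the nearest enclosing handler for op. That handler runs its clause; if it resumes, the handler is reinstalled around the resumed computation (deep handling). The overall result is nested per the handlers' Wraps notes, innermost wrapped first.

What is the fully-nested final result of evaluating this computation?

Step-by-step:
ask @ H0 ⇒ 9
ask @ H0 ⇒ 9
tell(5) @ H1 ⇒ log+=5
ask @ H0 ⇒ 9
H0 returns 26
H1 returns (26, (5))
H2 returns [(26, (5))]
= [(26, (5))]

Answer: [(26, (5))]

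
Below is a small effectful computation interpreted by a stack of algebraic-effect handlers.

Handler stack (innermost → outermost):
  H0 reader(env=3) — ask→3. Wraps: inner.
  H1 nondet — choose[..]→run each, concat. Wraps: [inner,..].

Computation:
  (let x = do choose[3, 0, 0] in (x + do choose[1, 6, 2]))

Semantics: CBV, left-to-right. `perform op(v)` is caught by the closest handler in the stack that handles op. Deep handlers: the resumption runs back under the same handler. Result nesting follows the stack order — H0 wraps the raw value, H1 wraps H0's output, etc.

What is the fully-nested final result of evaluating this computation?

Answer: [4, 9, 5, 1, 6, 2, 1, 6, 2]

Working:
choose[3, 0, 0] @ H1
  branch[0] choose=3:
    choose[1, 6, 2] @ H1
      branch[0] choose=1:
        H0 returns 4
        H1 returns [4]
      branch[1] choose=6:
        H0 returns 9
        H1 returns [9]
      branch[2] choose=2:
        H0 returns 5
        H1 returns [5]
  branch[1] choose=0:
    choose[1, 6, 2] @ H1
      branch[0] choose=1:
        H0 returns 1
        H1 returns [1]
      branch[1] choose=6:
        H0 returns 6
        H1 returns [6]
      branch[2] choose=2:
        H0 returns 2
        H1 returns [2]
  branch[2] choose=0:
    choose[1, 6, 2] @ H1
      branch[0] choose=1:
        H0 returns 1
        H1 returns [1]
      branch[1] choose=6:
        H0 returns 6
        H1 returns [6]
      branch[2] choose=2:
        H0 returns 2
        H1 returns [2]
= [4, 9, 5, 1, 6, 2, 1, 6, 2]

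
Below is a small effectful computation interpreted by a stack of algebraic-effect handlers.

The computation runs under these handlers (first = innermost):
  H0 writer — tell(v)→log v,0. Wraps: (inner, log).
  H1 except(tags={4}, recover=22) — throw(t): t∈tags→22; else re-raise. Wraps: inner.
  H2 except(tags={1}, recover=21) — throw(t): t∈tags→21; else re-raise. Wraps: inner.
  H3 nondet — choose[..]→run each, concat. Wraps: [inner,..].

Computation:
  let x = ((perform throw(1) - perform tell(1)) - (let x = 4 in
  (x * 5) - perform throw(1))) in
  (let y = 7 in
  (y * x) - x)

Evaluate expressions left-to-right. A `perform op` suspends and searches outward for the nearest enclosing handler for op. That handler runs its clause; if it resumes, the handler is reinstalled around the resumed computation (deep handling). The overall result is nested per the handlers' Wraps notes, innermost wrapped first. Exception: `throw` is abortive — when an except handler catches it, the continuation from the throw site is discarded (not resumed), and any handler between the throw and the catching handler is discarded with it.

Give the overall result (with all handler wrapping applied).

Answer: [21]

Working:
throw(1) @ H1 re-raised
throw(1) @ H2 caught ⇒ 21
H3 returns [21]
= [21]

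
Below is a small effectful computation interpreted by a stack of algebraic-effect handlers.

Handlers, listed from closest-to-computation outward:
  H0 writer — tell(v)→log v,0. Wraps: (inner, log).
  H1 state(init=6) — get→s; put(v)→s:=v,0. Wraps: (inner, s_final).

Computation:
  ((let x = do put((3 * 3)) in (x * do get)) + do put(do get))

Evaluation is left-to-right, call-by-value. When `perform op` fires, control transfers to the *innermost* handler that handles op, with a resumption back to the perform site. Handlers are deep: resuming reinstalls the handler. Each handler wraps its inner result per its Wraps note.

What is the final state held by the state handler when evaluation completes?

Answer: 9

Evaluation trace:
put(9) @ H1 ⇒ s:=9
get @ H1 ⇒ 9
get @ H1 ⇒ 9
put(9) @ H1 ⇒ s:=9
H0 returns (0, ())
H1 returns ((0, ()), 9)
= ((0, ()), 9)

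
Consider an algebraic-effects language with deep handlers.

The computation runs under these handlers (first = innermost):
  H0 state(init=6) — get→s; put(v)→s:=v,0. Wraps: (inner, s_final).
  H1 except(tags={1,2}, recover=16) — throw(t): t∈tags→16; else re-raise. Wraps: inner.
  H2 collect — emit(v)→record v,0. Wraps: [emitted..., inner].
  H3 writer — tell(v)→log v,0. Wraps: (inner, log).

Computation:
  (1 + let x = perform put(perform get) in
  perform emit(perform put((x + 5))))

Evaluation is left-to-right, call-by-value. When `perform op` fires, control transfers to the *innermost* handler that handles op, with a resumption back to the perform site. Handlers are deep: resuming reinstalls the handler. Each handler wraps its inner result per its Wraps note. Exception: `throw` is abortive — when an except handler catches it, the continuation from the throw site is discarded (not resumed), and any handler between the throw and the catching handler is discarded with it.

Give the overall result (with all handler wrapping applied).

Evaluation trace:
get @ H0 ⇒ 6
put(6) @ H0 ⇒ s:=6
put(5) @ H0 ⇒ s:=5
emit(0) @ H2 ⇒ out+=0
H0 returns (1, 5)
H1 returns (1, 5)
H2 returns [0, (1, 5)]
H3 returns ([0, (1, 5)], ())
= ([0, (1, 5)], ())

Answer: ([0, (1, 5)], ())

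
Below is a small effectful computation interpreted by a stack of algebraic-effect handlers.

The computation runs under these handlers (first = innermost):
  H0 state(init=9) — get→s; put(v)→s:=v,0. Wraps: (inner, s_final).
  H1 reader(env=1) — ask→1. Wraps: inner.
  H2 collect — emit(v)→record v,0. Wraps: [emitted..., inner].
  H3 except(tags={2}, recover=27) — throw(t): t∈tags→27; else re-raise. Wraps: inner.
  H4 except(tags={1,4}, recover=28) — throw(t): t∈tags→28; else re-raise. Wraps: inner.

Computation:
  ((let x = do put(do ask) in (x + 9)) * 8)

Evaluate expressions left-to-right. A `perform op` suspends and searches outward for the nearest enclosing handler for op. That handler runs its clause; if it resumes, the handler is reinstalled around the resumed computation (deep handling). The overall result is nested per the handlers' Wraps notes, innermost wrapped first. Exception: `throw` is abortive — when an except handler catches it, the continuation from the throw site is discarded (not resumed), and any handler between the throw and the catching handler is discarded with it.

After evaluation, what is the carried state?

Answer: 1

Working:
ask @ H1 ⇒ 1
put(1) @ H0 ⇒ s:=1
H0 returns (72, 1)
H1 returns (72, 1)
H2 returns [(72, 1)]
H3 returns [(72, 1)]
H4 returns [(72, 1)]
= [(72, 1)]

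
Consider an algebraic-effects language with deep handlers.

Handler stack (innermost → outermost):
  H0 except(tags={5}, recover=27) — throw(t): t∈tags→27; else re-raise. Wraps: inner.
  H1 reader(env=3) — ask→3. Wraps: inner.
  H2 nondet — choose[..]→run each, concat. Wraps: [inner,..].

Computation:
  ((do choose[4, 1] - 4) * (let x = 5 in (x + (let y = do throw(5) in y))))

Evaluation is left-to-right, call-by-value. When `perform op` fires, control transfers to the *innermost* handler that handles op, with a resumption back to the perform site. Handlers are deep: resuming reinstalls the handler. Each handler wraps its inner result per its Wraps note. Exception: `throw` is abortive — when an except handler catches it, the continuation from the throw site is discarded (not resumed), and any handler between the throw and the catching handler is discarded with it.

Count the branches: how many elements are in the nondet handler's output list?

Working:
choose[4, 1] @ H2
  branch[0] choose=4:
    throw(5) @ H0 caught ⇒ 27
    H1 returns 27
    H2 returns [27]
  branch[1] choose=1:
    throw(5) @ H0 caught ⇒ 27
    H1 returns 27
    H2 returns [27]
= [27, 27]

Answer: 2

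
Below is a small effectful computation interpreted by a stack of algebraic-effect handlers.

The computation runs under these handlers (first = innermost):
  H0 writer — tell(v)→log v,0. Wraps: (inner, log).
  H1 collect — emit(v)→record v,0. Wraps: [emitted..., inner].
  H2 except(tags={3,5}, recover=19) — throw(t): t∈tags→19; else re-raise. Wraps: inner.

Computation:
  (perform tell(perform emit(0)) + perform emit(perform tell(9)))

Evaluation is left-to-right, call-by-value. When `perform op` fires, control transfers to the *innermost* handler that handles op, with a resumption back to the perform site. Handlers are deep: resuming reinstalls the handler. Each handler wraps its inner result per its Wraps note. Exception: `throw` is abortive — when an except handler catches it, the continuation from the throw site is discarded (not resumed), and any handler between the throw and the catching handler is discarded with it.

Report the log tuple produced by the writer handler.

Working:
emit(0) @ H1 ⇒ out+=0
tell(0) @ H0 ⇒ log+=0
tell(9) @ H0 ⇒ log+=9
emit(0) @ H1 ⇒ out+=0
H0 returns (0, (0, 9))
H1 returns [0, 0, (0, (0, 9))]
H2 returns [0, 0, (0, (0, 9))]
= [0, 0, (0, (0, 9))]

Answer: (0, 9)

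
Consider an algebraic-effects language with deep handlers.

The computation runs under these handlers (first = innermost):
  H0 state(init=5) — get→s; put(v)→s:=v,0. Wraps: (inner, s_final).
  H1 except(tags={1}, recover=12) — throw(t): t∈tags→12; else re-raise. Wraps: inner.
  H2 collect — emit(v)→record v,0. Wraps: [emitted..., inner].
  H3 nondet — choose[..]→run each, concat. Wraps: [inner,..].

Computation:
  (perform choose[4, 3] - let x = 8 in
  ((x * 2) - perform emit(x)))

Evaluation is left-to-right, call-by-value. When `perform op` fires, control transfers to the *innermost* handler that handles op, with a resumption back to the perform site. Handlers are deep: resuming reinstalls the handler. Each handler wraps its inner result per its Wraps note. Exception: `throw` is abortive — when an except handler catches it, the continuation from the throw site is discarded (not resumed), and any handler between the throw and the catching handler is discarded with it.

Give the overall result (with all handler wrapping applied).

Step-by-step:
choose[4, 3] @ H3
  branch[0] choose=4:
    emit(8) @ H2 ⇒ out+=8
    H0 returns (-12, 5)
    H1 returns (-12, 5)
    H2 returns [8, (-12, 5)]
    H3 returns [[8, (-12, 5)]]
  branch[1] choose=3:
    emit(8) @ H2 ⇒ out+=8
    H0 returns (-13, 5)
    H1 returns (-13, 5)
    H2 returns [8, (-13, 5)]
    H3 returns [[8, (-13, 5)]]
= [[8, (-12, 5)], [8, (-13, 5)]]

Answer: [[8, (-12, 5)], [8, (-13, 5)]]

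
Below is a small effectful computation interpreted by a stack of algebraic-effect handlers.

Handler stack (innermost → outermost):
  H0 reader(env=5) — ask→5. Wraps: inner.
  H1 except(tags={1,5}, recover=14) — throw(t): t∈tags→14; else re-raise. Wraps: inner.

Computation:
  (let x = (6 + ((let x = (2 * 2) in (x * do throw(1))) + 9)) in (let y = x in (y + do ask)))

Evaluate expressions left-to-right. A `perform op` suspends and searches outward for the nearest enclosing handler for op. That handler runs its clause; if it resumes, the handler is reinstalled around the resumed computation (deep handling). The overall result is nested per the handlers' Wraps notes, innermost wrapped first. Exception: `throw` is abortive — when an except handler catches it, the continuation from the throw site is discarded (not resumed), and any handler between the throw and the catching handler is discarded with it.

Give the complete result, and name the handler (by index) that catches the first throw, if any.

Step-by-step:
throw(1) @ H1 caught ⇒ 14
= 14

Answer: 14 ; first throw caught by: H1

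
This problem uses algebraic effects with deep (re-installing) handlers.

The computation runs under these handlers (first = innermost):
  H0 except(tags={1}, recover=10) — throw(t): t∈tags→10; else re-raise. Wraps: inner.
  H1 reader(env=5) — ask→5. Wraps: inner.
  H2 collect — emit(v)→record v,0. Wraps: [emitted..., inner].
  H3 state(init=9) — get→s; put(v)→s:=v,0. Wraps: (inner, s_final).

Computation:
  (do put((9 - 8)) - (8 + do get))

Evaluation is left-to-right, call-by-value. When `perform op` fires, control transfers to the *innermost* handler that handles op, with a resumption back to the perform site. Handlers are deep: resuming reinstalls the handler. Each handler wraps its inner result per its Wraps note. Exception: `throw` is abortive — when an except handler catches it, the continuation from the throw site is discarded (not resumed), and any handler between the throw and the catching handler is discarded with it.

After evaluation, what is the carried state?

Answer: 1

Step-by-step:
put(1) @ H3 ⇒ s:=1
get @ H3 ⇒ 1
H0 returns -9
H1 returns -9
H2 returns [-9]
H3 returns ([-9], 1)
= ([-9], 1)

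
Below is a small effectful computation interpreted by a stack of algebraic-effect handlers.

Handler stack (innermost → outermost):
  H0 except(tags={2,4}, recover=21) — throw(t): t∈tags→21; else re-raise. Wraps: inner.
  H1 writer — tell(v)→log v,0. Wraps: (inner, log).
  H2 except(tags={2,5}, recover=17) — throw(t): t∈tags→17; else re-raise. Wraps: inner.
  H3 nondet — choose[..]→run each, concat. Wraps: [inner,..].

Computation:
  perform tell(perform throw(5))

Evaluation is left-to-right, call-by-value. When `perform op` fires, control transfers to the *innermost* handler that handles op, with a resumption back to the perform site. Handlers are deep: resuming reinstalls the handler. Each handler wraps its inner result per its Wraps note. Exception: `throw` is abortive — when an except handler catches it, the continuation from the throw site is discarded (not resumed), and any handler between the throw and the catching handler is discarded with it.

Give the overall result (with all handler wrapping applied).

Working:
throw(5) @ H0 re-raised
throw(5) @ H2 caught ⇒ 17
H3 returns [17]
= [17]

Answer: [17]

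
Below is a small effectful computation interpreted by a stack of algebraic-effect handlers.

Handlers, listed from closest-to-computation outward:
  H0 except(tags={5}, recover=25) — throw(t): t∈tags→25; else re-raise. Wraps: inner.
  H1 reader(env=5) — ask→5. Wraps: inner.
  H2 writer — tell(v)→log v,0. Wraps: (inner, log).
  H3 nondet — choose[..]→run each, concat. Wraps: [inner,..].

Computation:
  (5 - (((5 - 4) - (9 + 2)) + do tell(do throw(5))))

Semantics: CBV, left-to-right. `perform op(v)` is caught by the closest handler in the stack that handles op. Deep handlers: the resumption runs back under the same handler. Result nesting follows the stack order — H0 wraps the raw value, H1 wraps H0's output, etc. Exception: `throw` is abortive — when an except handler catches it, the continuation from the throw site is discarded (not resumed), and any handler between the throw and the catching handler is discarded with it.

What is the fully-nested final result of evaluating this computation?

Answer: [(25, ())]

Working:
throw(5) @ H0 caught ⇒ 25
H1 returns 25
H2 returns (25, ())
H3 returns [(25, ())]
= [(25, ())]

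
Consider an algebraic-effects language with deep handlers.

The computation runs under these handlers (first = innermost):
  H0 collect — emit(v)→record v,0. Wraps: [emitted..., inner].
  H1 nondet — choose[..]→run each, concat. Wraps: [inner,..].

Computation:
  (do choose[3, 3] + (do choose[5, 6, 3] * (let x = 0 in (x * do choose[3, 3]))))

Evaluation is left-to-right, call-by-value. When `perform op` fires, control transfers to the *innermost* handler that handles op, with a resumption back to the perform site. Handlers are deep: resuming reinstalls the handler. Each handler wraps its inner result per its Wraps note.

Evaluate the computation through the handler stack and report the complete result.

Answer: [[3], [3], [3], [3], [3], [3], [3], [3], [3], [3], [3], [3]]

Working:
choose[3, 3] @ H1
  branch[0] choose=3:
    choose[5, 6, 3] @ H1
      branch[0] choose=5:
        choose[3, 3] @ H1
          branch[0] choose=3:
            H0 returns [3]
            H1 returns [[3]]
          branch[1] choose=3:
            H0 returns [3]
            H1 returns [[3]]
      branch[1] choose=6:
        choose[3, 3] @ H1
          branch[0] choose=3:
            H0 returns [3]
            H1 returns [[3]]
          branch[1] choose=3:
            H0 returns [3]
            H1 returns [[3]]
      branch[2] choose=3:
        choose[3, 3] @ H1
          branch[0] choose=3:
            H0 returns [3]
            H1 returns [[3]]
          branch[1] choose=3:
            H0 returns [3]
            H1 returns [[3]]
  branch[1] choose=3:
    choose[5, 6, 3] @ H1
      branch[0] choose=5:
        choose[3, 3] @ H1
          branch[0] choose=3:
            H0 returns [3]
            H1 returns [[3]]
          branch[1] choose=3:
            H0 returns [3]
            H1 returns [[3]]
      branch[1] choose=6:
        choose[3, 3] @ H1
          branch[0] choose=3:
            H0 returns [3]
            H1 returns [[3]]
          branch[1] choose=3:
            H0 returns [3]
            H1 returns [[3]]
      branch[2] choose=3:
        choose[3, 3] @ H1
          branch[0] choose=3:
            H0 returns [3]
            H1 returns [[3]]
          branch[1] choose=3:
            H0 returns [3]
            H1 returns [[3]]
= [[3], [3], [3], [3], [3], [3], [3], [3], [3], [3], [3], [3]]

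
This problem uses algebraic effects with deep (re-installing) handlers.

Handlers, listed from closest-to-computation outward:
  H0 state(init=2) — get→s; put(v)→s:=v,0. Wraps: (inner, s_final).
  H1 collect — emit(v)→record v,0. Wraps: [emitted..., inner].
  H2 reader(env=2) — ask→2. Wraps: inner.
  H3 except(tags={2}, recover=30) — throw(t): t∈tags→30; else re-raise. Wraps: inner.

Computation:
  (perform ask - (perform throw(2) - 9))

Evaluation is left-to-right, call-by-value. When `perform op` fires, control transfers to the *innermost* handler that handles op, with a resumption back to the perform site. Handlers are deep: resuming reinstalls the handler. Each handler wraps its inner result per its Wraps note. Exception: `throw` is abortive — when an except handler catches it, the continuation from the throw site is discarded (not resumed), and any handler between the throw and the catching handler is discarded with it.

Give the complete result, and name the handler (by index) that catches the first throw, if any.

Answer: 30 ; first throw caught by: H3

Evaluation trace:
ask @ H2 ⇒ 2
throw(2) @ H3 caught ⇒ 30
= 30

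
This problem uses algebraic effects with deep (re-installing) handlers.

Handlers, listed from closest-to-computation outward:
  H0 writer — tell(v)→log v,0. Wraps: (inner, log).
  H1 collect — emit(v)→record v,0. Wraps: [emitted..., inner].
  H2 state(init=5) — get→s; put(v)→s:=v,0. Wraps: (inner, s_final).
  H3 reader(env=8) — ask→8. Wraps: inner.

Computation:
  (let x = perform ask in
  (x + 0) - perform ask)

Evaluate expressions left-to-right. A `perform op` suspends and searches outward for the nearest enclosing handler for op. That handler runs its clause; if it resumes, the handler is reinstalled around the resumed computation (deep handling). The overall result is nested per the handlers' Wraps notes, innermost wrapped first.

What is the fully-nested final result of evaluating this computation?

Step-by-step:
ask @ H3 ⇒ 8
ask @ H3 ⇒ 8
H0 returns (0, ())
H1 returns [(0, ())]
H2 returns ([(0, ())], 5)
H3 returns ([(0, ())], 5)
= ([(0, ())], 5)

Answer: ([(0, ())], 5)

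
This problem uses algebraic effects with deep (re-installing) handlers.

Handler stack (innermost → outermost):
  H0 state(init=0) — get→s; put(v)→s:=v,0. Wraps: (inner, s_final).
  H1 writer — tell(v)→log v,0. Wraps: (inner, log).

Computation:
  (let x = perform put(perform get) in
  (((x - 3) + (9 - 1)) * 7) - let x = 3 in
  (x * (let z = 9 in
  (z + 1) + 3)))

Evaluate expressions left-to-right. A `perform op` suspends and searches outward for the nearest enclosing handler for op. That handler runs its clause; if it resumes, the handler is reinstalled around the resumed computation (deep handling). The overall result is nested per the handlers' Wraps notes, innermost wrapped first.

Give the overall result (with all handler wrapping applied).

Working:
get @ H0 ⇒ 0
put(0) @ H0 ⇒ s:=0
H0 returns (-4, 0)
H1 returns ((-4, 0), ())
= ((-4, 0), ())

Answer: ((-4, 0), ())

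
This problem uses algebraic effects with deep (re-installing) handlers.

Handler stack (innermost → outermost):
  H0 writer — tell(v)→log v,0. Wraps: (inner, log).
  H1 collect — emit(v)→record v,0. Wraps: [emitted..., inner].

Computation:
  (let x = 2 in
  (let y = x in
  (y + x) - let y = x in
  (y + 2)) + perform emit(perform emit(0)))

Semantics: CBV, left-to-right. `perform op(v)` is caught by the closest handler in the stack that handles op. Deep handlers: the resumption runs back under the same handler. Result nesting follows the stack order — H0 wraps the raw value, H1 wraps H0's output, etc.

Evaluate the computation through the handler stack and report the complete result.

Answer: [0, 0, (0, ())]

Step-by-step:
emit(0) @ H1 ⇒ out+=0
emit(0) @ H1 ⇒ out+=0
H0 returns (0, ())
H1 returns [0, 0, (0, ())]
= [0, 0, (0, ())]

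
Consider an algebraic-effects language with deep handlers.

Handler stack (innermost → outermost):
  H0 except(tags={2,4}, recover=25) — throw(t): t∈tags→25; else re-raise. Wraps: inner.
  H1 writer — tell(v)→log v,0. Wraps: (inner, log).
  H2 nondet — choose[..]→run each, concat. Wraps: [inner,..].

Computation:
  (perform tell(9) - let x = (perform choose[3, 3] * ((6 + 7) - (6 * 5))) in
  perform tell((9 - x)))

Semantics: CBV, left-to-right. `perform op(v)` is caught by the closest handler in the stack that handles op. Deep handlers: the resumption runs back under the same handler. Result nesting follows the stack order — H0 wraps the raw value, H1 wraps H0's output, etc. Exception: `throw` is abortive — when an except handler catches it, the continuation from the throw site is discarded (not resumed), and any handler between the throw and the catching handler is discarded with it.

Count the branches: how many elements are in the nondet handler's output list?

Answer: 2

Evaluation trace:
tell(9) @ H1 ⇒ log+=9
choose[3, 3] @ H2
  branch[0] choose=3:
    tell(60) @ H1 ⇒ log+=60
    H0 returns 0
    H1 returns (0, (9, 60))
    H2 returns [(0, (9, 60))]
  branch[1] choose=3:
    tell(60) @ H1 ⇒ log+=60
    H0 returns 0
    H1 returns (0, (9, 60))
    H2 returns [(0, (9, 60))]
= [(0, (9, 60)), (0, (9, 60))]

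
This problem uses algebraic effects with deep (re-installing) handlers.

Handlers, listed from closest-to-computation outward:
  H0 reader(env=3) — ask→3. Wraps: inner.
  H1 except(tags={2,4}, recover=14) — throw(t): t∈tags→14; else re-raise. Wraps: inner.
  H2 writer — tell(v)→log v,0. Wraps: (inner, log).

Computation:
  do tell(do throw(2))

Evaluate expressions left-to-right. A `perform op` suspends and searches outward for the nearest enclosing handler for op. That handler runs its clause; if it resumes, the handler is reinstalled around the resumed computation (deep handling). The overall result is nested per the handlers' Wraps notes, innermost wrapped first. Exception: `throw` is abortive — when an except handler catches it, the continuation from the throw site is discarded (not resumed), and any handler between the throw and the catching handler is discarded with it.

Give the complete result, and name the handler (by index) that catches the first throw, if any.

Answer: (14, ()) ; first throw caught by: H1

Step-by-step:
throw(2) @ H1 caught ⇒ 14
H2 returns (14, ())
= (14, ())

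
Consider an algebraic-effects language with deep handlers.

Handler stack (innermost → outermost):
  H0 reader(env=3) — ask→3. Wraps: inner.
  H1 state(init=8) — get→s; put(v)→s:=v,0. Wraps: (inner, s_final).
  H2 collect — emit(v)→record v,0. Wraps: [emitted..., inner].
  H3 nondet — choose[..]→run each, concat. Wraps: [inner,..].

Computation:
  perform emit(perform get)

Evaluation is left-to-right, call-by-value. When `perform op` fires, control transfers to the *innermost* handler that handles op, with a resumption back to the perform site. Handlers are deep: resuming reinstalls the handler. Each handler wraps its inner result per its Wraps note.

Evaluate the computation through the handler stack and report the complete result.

Answer: [[8, (0, 8)]]

Step-by-step:
get @ H1 ⇒ 8
emit(8) @ H2 ⇒ out+=8
H0 returns 0
H1 returns (0, 8)
H2 returns [8, (0, 8)]
H3 returns [[8, (0, 8)]]
= [[8, (0, 8)]]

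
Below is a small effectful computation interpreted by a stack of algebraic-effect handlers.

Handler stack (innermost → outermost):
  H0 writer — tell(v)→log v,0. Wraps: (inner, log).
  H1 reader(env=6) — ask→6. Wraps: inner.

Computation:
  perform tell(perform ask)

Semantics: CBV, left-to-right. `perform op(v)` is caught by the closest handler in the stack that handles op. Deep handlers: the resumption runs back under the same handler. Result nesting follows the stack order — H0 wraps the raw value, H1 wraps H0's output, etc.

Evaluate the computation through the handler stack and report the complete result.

Answer: (0, (6))

Working:
ask @ H1 ⇒ 6
tell(6) @ H0 ⇒ log+=6
H0 returns (0, (6))
H1 returns (0, (6))
= (0, (6))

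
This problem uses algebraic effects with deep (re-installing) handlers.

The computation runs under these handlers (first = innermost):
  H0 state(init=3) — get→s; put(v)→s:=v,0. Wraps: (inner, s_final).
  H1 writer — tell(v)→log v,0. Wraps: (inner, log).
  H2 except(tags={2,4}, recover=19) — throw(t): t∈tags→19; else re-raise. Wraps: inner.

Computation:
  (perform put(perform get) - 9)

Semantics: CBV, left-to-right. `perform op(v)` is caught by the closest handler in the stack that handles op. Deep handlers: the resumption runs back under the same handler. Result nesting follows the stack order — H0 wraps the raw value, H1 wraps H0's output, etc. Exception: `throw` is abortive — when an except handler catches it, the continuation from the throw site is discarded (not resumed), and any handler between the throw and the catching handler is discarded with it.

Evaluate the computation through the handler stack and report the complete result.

Answer: ((-9, 3), ())

Working:
get @ H0 ⇒ 3
put(3) @ H0 ⇒ s:=3
H0 returns (-9, 3)
H1 returns ((-9, 3), ())
H2 returns ((-9, 3), ())
= ((-9, 3), ())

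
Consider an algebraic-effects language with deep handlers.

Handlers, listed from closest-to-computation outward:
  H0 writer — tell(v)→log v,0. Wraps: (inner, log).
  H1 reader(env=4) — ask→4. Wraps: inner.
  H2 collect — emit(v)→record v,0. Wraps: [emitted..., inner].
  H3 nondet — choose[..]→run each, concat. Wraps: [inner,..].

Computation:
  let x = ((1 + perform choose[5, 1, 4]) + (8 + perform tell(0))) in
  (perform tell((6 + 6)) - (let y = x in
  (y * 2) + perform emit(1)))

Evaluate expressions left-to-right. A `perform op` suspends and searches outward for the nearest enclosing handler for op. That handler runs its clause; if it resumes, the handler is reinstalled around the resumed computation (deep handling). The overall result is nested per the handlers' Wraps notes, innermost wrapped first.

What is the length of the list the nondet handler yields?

Answer: 3

Step-by-step:
choose[5, 1, 4] @ H3
  branch[0] choose=5:
    tell(0) @ H0 ⇒ log+=0
    tell(12) @ H0 ⇒ log+=12
    emit(1) @ H2 ⇒ out+=1
    H0 returns (-28, (0, 12))
    H1 returns (-28, (0, 12))
    H2 returns [1, (-28, (0, 12))]
    H3 returns [[1, (-28, (0, 12))]]
  branch[1] choose=1:
    tell(0) @ H0 ⇒ log+=0
    tell(12) @ H0 ⇒ log+=12
    emit(1) @ H2 ⇒ out+=1
    H0 returns (-20, (0, 12))
    H1 returns (-20, (0, 12))
    H2 returns [1, (-20, (0, 12))]
    H3 returns [[1, (-20, (0, 12))]]
  branch[2] choose=4:
    tell(0) @ H0 ⇒ log+=0
    tell(12) @ H0 ⇒ log+=12
    emit(1) @ H2 ⇒ out+=1
    H0 returns (-26, (0, 12))
    H1 returns (-26, (0, 12))
    H2 returns [1, (-26, (0, 12))]
    H3 returns [[1, (-26, (0, 12))]]
= [[1, (-28, (0, 12))], [1, (-20, (0, 12))], [1, (-26, (0, 12))]]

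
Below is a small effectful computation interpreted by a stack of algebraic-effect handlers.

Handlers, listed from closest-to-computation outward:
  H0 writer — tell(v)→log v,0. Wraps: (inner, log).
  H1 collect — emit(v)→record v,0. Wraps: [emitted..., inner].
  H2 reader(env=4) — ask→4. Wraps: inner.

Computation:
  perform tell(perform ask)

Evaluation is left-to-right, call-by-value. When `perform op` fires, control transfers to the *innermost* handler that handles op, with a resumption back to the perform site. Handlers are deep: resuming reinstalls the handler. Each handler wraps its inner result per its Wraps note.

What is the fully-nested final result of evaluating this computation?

Working:
ask @ H2 ⇒ 4
tell(4) @ H0 ⇒ log+=4
H0 returns (0, (4))
H1 returns [(0, (4))]
H2 returns [(0, (4))]
= [(0, (4))]

Answer: [(0, (4))]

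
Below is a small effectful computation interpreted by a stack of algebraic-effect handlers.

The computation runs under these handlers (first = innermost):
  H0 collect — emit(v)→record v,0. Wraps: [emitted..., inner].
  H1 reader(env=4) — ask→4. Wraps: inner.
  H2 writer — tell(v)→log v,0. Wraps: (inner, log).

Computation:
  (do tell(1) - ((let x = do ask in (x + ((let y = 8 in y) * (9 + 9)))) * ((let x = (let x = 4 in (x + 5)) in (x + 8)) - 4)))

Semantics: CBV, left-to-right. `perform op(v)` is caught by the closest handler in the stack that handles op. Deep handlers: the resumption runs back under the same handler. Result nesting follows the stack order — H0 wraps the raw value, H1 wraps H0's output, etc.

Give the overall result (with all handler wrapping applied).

Answer: ([-1924], (1))

Working:
tell(1) @ H2 ⇒ log+=1
ask @ H1 ⇒ 4
H0 returns [-1924]
H1 returns [-1924]
H2 returns ([-1924], (1))
= ([-1924], (1))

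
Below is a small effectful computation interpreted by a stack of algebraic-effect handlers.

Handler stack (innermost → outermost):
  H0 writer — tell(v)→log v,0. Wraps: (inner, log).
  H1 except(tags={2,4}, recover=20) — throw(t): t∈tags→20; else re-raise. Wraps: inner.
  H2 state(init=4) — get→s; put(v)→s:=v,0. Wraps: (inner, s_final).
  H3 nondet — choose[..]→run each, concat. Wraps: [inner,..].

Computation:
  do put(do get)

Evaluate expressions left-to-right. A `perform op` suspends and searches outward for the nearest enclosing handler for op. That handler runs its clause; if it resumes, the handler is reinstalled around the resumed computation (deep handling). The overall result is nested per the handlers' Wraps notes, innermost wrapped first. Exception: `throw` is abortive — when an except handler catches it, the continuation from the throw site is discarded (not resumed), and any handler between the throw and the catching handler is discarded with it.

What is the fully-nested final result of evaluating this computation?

Answer: [((0, ()), 4)]

Step-by-step:
get @ H2 ⇒ 4
put(4) @ H2 ⇒ s:=4
H0 returns (0, ())
H1 returns (0, ())
H2 returns ((0, ()), 4)
H3 returns [((0, ()), 4)]
= [((0, ()), 4)]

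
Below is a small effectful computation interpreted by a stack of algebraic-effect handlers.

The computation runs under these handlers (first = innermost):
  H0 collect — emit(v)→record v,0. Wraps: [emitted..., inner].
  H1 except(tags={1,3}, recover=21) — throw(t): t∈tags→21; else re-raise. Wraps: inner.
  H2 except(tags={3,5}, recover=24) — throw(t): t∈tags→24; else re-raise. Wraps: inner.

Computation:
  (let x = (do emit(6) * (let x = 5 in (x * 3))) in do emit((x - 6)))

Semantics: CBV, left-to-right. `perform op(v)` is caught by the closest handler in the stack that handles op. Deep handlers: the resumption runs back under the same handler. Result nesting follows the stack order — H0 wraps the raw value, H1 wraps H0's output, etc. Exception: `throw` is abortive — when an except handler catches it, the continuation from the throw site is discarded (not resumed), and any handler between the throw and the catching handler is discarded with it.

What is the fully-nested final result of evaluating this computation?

Evaluation trace:
emit(6) @ H0 ⇒ out+=6
emit(-6) @ H0 ⇒ out+=-6
H0 returns [6, -6, 0]
H1 returns [6, -6, 0]
H2 returns [6, -6, 0]
= [6, -6, 0]

Answer: [6, -6, 0]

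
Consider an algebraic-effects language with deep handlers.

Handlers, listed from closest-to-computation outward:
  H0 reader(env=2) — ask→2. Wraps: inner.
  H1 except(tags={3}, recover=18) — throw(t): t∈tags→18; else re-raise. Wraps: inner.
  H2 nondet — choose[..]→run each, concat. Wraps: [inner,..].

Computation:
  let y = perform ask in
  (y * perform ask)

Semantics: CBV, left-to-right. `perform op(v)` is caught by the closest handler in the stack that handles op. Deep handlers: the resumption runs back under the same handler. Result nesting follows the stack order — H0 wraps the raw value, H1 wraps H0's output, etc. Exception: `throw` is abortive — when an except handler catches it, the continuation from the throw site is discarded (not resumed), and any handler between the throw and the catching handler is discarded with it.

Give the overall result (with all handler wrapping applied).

Answer: [4]

Working:
ask @ H0 ⇒ 2
ask @ H0 ⇒ 2
H0 returns 4
H1 returns 4
H2 returns [4]
= [4]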